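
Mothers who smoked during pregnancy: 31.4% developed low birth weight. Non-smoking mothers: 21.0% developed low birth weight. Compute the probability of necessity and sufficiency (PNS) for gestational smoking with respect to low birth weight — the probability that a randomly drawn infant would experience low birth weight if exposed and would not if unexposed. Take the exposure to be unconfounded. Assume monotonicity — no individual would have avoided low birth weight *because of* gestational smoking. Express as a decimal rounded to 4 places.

p₁ = 0.314, p₀ = 0.21.
Under exogeneity and monotonicity, PNS = p₁ − p₀.
PNS = 0.314 − 0.21 = 0.104

PNS ≈ 0.1040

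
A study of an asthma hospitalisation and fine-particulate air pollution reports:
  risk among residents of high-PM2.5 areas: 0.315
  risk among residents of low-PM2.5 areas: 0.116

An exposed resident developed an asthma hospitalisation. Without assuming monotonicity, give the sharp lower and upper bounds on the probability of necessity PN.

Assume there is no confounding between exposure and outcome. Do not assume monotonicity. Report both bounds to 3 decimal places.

0.632 ≤ PN ≤ 1.000

Let p₁ = 0.315, p₀ = 0.116.
Under exogeneity alone the bounds on PN are max{0,(p₁−p₀)/p₁} ≤ PN ≤ min{1,(1−p₀)/p₁}.
  lower = (p₁ − p₀)/p₁ = 0.199 / 0.315 ≈ 0.6317
  upper = min{1, (1 − p₀)/p₁} = 0.884 / 0.315 ≈ 2.8063 → capped at 1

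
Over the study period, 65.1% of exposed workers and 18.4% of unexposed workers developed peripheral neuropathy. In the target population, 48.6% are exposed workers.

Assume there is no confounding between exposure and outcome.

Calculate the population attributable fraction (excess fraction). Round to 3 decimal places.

PAF ≈ 0.552

p₁ = 0.651, p₀ = 0.184.
Overall risk P(Y=1) = π·p₁ + (1−π)·p₀ = 0.486×0.651 + 0.514×0.184 = 0.41096.
Under exogeneity, PAF = [P(Y=1) − p₀] / P(Y=1).
PAF = (0.41096 − 0.184) / 0.41096 ≈ 0.5523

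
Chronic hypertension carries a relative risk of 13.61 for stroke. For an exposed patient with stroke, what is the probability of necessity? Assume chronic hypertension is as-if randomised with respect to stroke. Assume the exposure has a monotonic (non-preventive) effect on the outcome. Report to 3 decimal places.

PN ≈ 0.927

Under exogeneity and monotonicity, PN = (RR − 1) / RR = 1 − 1/RR.
PN = (13.61 − 1) / 13.61 = 12.61 / 13.61 ≈ 0.9265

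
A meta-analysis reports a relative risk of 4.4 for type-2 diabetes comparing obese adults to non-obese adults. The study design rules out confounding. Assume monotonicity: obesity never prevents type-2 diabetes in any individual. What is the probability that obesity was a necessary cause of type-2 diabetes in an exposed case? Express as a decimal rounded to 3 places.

Under exogeneity and monotonicity, PN = (RR − 1) / RR = 1 − 1/RR.
PN = (4.4 − 1) / 4.4 = 3.4 / 4.4 ≈ 0.7727

PN ≈ 0.773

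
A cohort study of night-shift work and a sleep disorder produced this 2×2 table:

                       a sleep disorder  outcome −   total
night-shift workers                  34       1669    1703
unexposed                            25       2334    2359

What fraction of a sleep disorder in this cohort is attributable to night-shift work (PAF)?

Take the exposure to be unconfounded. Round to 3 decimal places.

PAF ≈ 0.270

p₁ = P(outcome | exposed) = 34/1703 = 0.019965
p₀ = P(outcome | unexposed) = 25/2359 = 0.010598
Exposure prevalence π = 1703/4062 = 0.41925; overall risk P(Y=1) = 0.014525.
Under exogeneity, PAF = [P(Y=1) − p₀]/P(Y=1).
PAF = (0.014525 − 0.010598) / 0.014525 ≈ 0.2704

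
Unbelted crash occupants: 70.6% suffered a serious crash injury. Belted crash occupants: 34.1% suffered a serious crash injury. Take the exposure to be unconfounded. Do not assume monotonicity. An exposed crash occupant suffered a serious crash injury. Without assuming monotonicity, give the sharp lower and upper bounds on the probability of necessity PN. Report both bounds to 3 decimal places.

0.517 ≤ PN ≤ 0.933

p₁ = 0.706, p₀ = 0.341.
Under exogeneity alone the bounds on PN are max{0,(p₁−p₀)/p₁} ≤ PN ≤ min{1,(1−p₀)/p₁}.
  lower = (p₁ − p₀)/p₁ = 0.365 / 0.706 ≈ 0.5170
  upper = min{1, (1 − p₀)/p₁} = 0.659 / 0.706 ≈ 0.9334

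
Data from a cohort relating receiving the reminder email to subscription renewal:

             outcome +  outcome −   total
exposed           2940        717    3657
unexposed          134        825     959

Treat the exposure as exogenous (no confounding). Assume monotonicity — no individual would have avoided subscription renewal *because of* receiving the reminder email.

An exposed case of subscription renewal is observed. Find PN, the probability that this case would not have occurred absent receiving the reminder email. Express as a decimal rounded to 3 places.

p₁ = P(outcome | exposed) = 2940/3657 = 0.80394
p₀ = P(outcome | unexposed) = 134/959 = 0.13973
Under exogeneity and monotonicity, PN = (p₁ − p₀) / p₁.
PN = (0.80394 − 0.13973) / 0.80394 = 0.66421 / 0.80394 ≈ 0.8262

PN ≈ 0.826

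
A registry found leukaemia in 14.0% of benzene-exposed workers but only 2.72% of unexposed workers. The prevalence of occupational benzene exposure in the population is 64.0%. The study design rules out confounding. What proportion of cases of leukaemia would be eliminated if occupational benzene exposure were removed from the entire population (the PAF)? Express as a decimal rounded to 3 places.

p₁ = 0.14, p₀ = 0.0272.
Overall risk P(Y=1) = π·p₁ + (1−π)·p₀ = 0.64×0.14 + 0.36×0.0272 = 0.099392.
Under exogeneity, PAF = [P(Y=1) − p₀] / P(Y=1).
PAF = (0.099392 − 0.0272) / 0.099392 ≈ 0.7263

PAF ≈ 0.726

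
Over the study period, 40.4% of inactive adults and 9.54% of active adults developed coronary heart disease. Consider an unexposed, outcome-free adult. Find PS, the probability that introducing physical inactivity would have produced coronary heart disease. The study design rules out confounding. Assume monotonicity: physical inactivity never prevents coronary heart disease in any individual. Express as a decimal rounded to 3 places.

PS ≈ 0.341

p₁ = 0.404, p₀ = 0.0954.
Under exogeneity and monotonicity, PS = (p₁ − p₀) / (1 − p₀).
PS = (0.404 − 0.0954) / (1 − 0.0954) = 0.3086 / 0.9046 ≈ 0.3411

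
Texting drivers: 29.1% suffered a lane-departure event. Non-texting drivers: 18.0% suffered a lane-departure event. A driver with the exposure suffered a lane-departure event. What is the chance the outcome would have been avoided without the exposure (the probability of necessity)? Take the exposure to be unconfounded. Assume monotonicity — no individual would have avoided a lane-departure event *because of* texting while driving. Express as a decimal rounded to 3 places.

PN ≈ 0.381

p₁ = 0.291, p₀ = 0.18.
Under exogeneity and monotonicity, PN = (p₁ − p₀) / p₁.
PN = (0.291 − 0.18) / 0.291 = 0.111 / 0.291 ≈ 0.3814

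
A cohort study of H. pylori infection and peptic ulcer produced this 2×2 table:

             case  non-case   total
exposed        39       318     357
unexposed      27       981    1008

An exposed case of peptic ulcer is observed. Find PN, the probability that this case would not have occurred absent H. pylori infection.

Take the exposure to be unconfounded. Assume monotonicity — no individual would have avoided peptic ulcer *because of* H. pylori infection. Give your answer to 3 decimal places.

PN ≈ 0.755

p₁ = P(outcome | exposed) = 39/357 = 0.10924
p₀ = P(outcome | unexposed) = 27/1008 = 0.026786
Under exogeneity and monotonicity, PN = (p₁ − p₀) / p₁.
PN = (0.10924 − 0.026786) / 0.10924 = 0.082458 / 0.10924 ≈ 0.7548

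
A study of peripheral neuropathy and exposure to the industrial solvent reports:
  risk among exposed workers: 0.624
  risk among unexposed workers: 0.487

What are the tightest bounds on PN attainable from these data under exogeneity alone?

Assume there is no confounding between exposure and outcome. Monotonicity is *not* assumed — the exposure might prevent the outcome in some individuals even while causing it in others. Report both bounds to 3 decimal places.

0.220 ≤ PN ≤ 0.822

Let p₁ = 0.624, p₀ = 0.487.
Under exogeneity alone the bounds on PN are max{0,(p₁−p₀)/p₁} ≤ PN ≤ min{1,(1−p₀)/p₁}.
  lower = (p₁ − p₀)/p₁ = 0.137 / 0.624 ≈ 0.2196
  upper = min{1, (1 − p₀)/p₁} = 0.513 / 0.624 ≈ 0.8221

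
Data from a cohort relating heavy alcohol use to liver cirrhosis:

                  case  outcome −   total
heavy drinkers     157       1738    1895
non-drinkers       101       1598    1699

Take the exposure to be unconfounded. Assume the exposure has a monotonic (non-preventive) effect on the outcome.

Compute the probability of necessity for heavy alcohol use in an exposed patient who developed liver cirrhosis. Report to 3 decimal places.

p₁ = P(outcome | exposed) = 157/1895 = 0.08285
p₀ = P(outcome | unexposed) = 101/1699 = 0.059447
Under exogeneity and monotonicity, PN = (p₁ − p₀)/p₁.
PN = (0.08285 − 0.059447) / 0.08285 ≈ 0.2825

PN ≈ 0.282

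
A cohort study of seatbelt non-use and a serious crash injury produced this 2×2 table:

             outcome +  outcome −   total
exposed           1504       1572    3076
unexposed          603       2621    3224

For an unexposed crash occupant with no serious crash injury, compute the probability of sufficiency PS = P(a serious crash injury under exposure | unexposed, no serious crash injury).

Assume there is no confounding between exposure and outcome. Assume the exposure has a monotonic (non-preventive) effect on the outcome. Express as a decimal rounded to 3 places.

PS ≈ 0.371

p₁ = P(outcome | exposed) = 1504/3076 = 0.48895
p₀ = P(outcome | unexposed) = 603/3224 = 0.18703
Under exogeneity and monotonicity, PS = (p₁ − p₀) / (1 − p₀).
PS = (0.48895 − 0.18703) / (1 − 0.18703) = 0.30191 / 0.81297 ≈ 0.3714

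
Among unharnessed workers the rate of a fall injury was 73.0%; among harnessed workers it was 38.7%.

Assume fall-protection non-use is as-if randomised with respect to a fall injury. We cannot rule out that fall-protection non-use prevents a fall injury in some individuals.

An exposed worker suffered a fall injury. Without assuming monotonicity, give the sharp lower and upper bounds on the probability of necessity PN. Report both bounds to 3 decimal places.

0.470 ≤ PN ≤ 0.840

p₁ = 0.73, p₀ = 0.387.
Under exogeneity alone the bounds on PN are max{0,(p₁−p₀)/p₁} ≤ PN ≤ min{1,(1−p₀)/p₁}.
  lower = (p₁ − p₀)/p₁ = 0.343 / 0.73 ≈ 0.4699
  upper = min{1, (1 − p₀)/p₁} = 0.613 / 0.73 ≈ 0.8397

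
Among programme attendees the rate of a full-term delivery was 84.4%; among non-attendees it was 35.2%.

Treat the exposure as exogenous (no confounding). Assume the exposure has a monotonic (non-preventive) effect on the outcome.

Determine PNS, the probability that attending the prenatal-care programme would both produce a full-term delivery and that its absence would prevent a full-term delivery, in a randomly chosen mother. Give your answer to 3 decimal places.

p₁ = 0.844, p₀ = 0.352.
Under exogeneity and monotonicity, PNS = p₁ − p₀.
PNS = 0.844 − 0.352 = 0.492

PNS ≈ 0.492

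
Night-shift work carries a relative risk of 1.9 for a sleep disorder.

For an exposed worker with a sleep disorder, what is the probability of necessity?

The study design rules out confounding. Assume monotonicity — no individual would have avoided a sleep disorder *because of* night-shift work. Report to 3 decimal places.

PN ≈ 0.474

Under exogeneity and monotonicity, PN = (RR − 1) / RR = 1 − 1/RR.
PN = (1.9 − 1) / 1.9 = 0.9 / 1.9 ≈ 0.4737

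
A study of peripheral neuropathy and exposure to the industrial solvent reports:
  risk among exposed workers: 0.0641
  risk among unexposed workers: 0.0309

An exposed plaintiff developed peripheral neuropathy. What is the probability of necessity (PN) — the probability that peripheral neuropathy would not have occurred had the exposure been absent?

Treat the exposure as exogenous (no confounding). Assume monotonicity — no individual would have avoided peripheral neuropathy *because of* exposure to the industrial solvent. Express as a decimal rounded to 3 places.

PN ≈ 0.518

Let p₁ = 0.0641, p₀ = 0.0309.
Under exogeneity and monotonicity, PN = (p₁ − p₀) / p₁.
PN = (0.0641 − 0.0309) / 0.0641 = 0.0332 / 0.0641 ≈ 0.5179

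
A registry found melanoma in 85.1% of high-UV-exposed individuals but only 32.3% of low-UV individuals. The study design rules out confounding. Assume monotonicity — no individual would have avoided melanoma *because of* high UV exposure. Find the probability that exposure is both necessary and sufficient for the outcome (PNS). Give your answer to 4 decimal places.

PNS ≈ 0.5280

p₁ = 0.851, p₀ = 0.323.
Under exogeneity and monotonicity, PNS = p₁ − p₀.
PNS = 0.851 − 0.323 = 0.528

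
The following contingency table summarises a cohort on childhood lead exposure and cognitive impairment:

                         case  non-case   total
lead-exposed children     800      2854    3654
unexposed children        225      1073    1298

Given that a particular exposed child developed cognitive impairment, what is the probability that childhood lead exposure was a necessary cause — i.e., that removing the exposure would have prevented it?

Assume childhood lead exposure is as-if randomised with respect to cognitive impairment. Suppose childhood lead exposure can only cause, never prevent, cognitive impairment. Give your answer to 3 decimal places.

p₁ = P(outcome | exposed) = 800/3654 = 0.21894
p₀ = P(outcome | unexposed) = 225/1298 = 0.17334
Under exogeneity and monotonicity, PN = (p₁ − p₀) / p₁.
PN = (0.21894 − 0.17334) / 0.21894 = 0.045595 / 0.21894 ≈ 0.2083

PN ≈ 0.208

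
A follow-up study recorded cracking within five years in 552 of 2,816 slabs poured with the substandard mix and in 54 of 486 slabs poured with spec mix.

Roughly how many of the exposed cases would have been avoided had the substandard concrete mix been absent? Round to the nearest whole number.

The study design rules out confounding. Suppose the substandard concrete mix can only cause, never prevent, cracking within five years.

about 239 cases

p₁ = P(outcome | exposed) = 552/2816 = 0.19602
p₀ = P(outcome | unexposed) = 54/486 = 0.11111
PN = (p₁ − p₀)/p₁ = (0.19602 − 0.11111) / 0.19602 ≈ 0.43317.
Attributable cases ≈ PN × (exposed cases) = 0.43317 × 552 ≈ 239.11.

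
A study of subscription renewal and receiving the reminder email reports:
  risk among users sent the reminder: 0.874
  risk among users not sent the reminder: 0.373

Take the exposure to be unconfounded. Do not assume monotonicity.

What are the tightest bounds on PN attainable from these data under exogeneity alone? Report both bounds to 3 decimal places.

0.573 ≤ PN ≤ 0.717

Let p₁ = 0.874, p₀ = 0.373.
Under exogeneity alone the bounds on PN are max{0,(p₁−p₀)/p₁} ≤ PN ≤ min{1,(1−p₀)/p₁}.
  lower = (p₁ − p₀)/p₁ = 0.501 / 0.874 ≈ 0.5732
  upper = min{1, (1 − p₀)/p₁} = 0.627 / 0.874 ≈ 0.7174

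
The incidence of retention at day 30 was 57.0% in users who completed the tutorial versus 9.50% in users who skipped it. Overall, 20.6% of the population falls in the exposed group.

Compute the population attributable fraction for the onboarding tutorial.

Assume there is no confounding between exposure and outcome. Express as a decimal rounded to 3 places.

p₁ = 0.57, p₀ = 0.095.
Overall risk P(Y=1) = π·p₁ + (1−π)·p₀ = 0.206×0.57 + 0.794×0.095 = 0.19285.
Under exogeneity, PAF = [P(Y=1) − p₀] / P(Y=1).
PAF = (0.19285 − 0.095) / 0.19285 ≈ 0.5074

PAF ≈ 0.507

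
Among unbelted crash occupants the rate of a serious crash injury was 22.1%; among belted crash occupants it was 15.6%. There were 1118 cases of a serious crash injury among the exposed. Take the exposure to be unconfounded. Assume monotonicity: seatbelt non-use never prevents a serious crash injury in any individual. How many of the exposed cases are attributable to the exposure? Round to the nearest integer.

about 329 cases

p₁ = 0.221, p₀ = 0.156.
PN = (p₁ − p₀)/p₁ = (0.221 − 0.156) / 0.221 ≈ 0.29412.
Attributable cases ≈ PN × (exposed cases) = 0.29412 × 1118 ≈ 328.82.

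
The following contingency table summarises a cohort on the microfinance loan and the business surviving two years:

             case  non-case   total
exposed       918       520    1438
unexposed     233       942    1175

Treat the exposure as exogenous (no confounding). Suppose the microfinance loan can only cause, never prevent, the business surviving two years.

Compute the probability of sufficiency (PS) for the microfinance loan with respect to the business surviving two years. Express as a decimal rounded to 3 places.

PS ≈ 0.549

p₁ = P(outcome | exposed) = 918/1438 = 0.63839
p₀ = P(outcome | unexposed) = 233/1175 = 0.1983
Under exogeneity and monotonicity, PS = (p₁ − p₀)/(1 − p₀).
PS = (0.63839 − 0.1983) / 0.8017 ≈ 0.5489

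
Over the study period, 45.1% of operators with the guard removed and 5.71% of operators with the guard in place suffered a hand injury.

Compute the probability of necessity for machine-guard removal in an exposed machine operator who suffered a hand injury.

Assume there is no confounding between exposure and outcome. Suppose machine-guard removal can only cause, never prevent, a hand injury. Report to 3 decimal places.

PN ≈ 0.873

p₁ = 0.451, p₀ = 0.0571.
Under exogeneity and monotonicity, PN = (p₁ − p₀) / p₁.
PN = (0.451 − 0.0571) / 0.451 = 0.3939 / 0.451 ≈ 0.8734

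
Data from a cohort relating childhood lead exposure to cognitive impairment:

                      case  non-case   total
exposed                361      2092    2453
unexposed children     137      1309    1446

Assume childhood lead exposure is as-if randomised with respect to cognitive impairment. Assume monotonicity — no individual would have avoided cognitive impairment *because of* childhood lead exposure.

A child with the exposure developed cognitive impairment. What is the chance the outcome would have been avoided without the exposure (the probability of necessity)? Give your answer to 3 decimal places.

PN ≈ 0.356

p₁ = P(outcome | exposed) = 361/2453 = 0.14717
p₀ = P(outcome | unexposed) = 137/1446 = 0.094744
Under exogeneity and monotonicity, PN = (p₁ − p₀)/p₁.
PN = (0.14717 − 0.094744) / 0.14717 ≈ 0.3562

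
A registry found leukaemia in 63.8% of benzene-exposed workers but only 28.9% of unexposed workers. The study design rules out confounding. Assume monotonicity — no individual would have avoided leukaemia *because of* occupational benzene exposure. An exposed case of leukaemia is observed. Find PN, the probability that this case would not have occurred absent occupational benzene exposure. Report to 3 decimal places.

p₁ = 0.638, p₀ = 0.289.
Under exogeneity and monotonicity, PN = (p₁ − p₀) / p₁.
PN = (0.638 − 0.289) / 0.638 = 0.349 / 0.638 ≈ 0.5470

PN ≈ 0.547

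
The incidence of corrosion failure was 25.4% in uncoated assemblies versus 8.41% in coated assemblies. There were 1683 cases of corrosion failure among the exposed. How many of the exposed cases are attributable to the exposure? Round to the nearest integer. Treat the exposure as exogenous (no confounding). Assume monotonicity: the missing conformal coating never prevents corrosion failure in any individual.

about 1126 cases

p₁ = 0.254, p₀ = 0.0841.
PN = (p₁ − p₀)/p₁ = (0.254 − 0.0841) / 0.254 ≈ 0.66890.
Attributable cases ≈ PN × (exposed cases) = 0.66890 × 1683 ≈ 1125.75.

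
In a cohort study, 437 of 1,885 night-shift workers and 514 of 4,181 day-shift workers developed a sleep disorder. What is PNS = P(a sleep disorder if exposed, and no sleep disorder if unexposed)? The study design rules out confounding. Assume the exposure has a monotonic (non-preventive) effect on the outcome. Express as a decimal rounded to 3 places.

p₁ = P(outcome | exposed) = 437/1885 = 0.23183
p₀ = P(outcome | unexposed) = 514/4181 = 0.12294
Under exogeneity and monotonicity, PNS = p₁ − p₀.
PNS = 0.23183 − 0.12294 = 0.10889

PNS ≈ 0.109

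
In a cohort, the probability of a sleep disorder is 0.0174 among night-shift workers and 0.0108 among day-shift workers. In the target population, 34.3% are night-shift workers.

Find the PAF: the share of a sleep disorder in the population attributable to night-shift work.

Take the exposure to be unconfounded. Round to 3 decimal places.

Let p₁ = 0.0174, p₀ = 0.0108.
Overall risk P(Y=1) = π·p₁ + (1−π)·p₀ = 0.343×0.0174 + 0.657×0.0108 = 0.013064.
Under exogeneity, PAF = [P(Y=1) − p₀] / P(Y=1).
PAF = (0.013064 − 0.0108) / 0.013064 ≈ 0.1733

PAF ≈ 0.173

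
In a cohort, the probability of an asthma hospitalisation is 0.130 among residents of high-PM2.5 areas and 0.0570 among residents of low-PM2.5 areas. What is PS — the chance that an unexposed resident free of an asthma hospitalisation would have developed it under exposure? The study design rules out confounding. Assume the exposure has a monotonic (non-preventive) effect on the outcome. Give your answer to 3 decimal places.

PS ≈ 0.077

Let p₁ = 0.13, p₀ = 0.057.
Under exogeneity and monotonicity, PS = (p₁ − p₀) / (1 − p₀).
PS = (0.13 − 0.057) / (1 − 0.057) = 0.073 / 0.943 ≈ 0.0774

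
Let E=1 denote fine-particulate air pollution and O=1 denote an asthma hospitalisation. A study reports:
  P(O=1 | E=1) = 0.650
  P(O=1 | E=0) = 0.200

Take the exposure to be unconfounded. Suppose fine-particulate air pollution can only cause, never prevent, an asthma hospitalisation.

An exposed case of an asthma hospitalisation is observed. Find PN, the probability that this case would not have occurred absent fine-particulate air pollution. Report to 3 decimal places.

PN ≈ 0.692

Let p₁ = 0.65, p₀ = 0.2.
Under exogeneity and monotonicity, PN = (p₁ − p₀) / p₁.
PN = (0.65 − 0.2) / 0.65 = 0.45 / 0.65 ≈ 0.6923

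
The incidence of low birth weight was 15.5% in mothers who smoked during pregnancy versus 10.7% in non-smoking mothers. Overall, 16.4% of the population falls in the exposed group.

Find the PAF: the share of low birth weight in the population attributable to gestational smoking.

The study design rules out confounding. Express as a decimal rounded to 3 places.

p₁ = 0.155, p₀ = 0.107.
Overall risk P(Y=1) = π·p₁ + (1−π)·p₀ = 0.164×0.155 + 0.836×0.107 = 0.11487.
Under exogeneity, PAF = [P(Y=1) − p₀] / P(Y=1).
PAF = (0.11487 − 0.107) / 0.11487 ≈ 0.0685

PAF ≈ 0.069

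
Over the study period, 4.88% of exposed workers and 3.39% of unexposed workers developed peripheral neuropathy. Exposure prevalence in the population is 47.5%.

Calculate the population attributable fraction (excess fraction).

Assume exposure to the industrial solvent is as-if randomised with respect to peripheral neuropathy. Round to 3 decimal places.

PAF ≈ 0.173

p₁ = 0.0488, p₀ = 0.0339.
Overall risk P(Y=1) = π·p₁ + (1−π)·p₀ = 0.475×0.0488 + 0.525×0.0339 = 0.040978.
Under exogeneity, PAF = [P(Y=1) − p₀] / P(Y=1).
PAF = (0.040978 − 0.0339) / 0.040978 ≈ 0.1727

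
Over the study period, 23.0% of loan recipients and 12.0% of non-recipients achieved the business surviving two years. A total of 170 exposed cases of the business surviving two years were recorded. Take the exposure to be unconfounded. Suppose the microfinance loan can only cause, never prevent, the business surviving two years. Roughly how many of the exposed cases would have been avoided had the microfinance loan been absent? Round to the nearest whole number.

about 81 cases

p₁ = 0.23, p₀ = 0.12.
PN = (p₁ − p₀)/p₁ = (0.23 − 0.12) / 0.23 ≈ 0.47826.
Attributable cases ≈ PN × (exposed cases) = 0.47826 × 170 ≈ 81.30.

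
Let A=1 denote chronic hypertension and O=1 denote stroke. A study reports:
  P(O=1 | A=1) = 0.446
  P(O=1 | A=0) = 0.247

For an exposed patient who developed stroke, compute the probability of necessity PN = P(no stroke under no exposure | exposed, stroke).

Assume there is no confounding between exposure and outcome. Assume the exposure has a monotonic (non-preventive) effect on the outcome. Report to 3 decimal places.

PN ≈ 0.446

Let p₁ = 0.446, p₀ = 0.247.
Under exogeneity and monotonicity, PN = (p₁ − p₀) / p₁.
PN = (0.446 − 0.247) / 0.446 = 0.199 / 0.446 ≈ 0.4462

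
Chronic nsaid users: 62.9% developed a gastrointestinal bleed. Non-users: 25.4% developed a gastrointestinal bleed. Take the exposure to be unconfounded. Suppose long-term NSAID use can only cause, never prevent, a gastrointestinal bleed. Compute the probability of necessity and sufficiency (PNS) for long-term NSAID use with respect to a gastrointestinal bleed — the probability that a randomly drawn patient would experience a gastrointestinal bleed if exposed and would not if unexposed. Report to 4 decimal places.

PNS ≈ 0.3750

p₁ = 0.629, p₀ = 0.254.
Under exogeneity and monotonicity, PNS = p₁ − p₀.
PNS = 0.629 − 0.254 = 0.375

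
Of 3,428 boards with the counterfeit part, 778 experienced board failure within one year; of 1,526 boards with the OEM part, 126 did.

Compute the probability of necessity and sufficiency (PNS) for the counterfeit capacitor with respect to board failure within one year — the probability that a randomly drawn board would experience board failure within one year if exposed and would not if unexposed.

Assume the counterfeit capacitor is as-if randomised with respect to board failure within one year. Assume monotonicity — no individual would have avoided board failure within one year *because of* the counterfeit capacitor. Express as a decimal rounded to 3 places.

PNS ≈ 0.144

p₁ = P(outcome | exposed) = 778/3428 = 0.22695
p₀ = P(outcome | unexposed) = 126/1526 = 0.082569
Under exogeneity and monotonicity, PNS = p₁ − p₀.
PNS = 0.22695 − 0.082569 = 0.14439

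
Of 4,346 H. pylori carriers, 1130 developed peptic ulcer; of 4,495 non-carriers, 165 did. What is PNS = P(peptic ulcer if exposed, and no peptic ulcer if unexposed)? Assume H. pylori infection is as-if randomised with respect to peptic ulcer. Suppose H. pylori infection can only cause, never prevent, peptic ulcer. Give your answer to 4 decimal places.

PNS ≈ 0.2233

p₁ = P(outcome | exposed) = 1130/4346 = 0.26001
p₀ = P(outcome | unexposed) = 165/4495 = 0.036707
Under exogeneity and monotonicity, PNS = p₁ − p₀.
PNS = 0.26001 − 0.036707 = 0.2233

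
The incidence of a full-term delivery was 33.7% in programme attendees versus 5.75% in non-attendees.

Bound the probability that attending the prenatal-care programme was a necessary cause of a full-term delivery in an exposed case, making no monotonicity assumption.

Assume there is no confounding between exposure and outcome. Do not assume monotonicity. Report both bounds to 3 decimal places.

p₁ = 0.337, p₀ = 0.0575.
Under exogeneity alone the bounds on PN are max{0,(p₁−p₀)/p₁} ≤ PN ≤ min{1,(1−p₀)/p₁}.
  lower = (p₁ − p₀)/p₁ = 0.2795 / 0.337 ≈ 0.8294
  upper = min{1, (1 − p₀)/p₁} = 0.9425 / 0.337 ≈ 2.7967 → capped at 1

0.829 ≤ PN ≤ 1.000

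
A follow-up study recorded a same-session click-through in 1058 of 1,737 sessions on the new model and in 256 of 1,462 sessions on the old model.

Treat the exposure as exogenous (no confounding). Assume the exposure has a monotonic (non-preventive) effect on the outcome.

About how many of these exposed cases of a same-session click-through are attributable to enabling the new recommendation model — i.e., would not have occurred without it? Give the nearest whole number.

p₁ = P(outcome | exposed) = 1058/1737 = 0.6091
p₀ = P(outcome | unexposed) = 256/1462 = 0.1751
PN = (p₁ − p₀)/p₁ = (0.6091 − 0.1751) / 0.6091 ≈ 0.71252.
Attributable cases ≈ PN × (exposed cases) = 0.71252 × 1058 ≈ 753.85.

about 754 cases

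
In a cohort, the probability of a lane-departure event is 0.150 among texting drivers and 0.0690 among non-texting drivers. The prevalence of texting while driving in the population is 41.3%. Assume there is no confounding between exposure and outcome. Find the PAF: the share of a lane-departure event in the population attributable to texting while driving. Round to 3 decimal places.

Let p₁ = 0.15, p₀ = 0.069.
Overall risk P(Y=1) = π·p₁ + (1−π)·p₀ = 0.413×0.15 + 0.587×0.069 = 0.10245.
Under exogeneity, PAF = [P(Y=1) − p₀] / P(Y=1).
PAF = (0.10245 − 0.069) / 0.10245 ≈ 0.3265

PAF ≈ 0.327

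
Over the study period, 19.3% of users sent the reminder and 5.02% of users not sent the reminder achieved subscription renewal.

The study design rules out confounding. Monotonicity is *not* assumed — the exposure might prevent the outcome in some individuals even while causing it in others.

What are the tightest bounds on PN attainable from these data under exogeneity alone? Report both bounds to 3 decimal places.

0.740 ≤ PN ≤ 1.000

p₁ = 0.193, p₀ = 0.0502.
Under exogeneity alone the bounds on PN are max{0,(p₁−p₀)/p₁} ≤ PN ≤ min{1,(1−p₀)/p₁}.
  lower = (p₁ − p₀)/p₁ = 0.1428 / 0.193 ≈ 0.7399
  upper = min{1, (1 − p₀)/p₁} = 0.9498 / 0.193 ≈ 4.9212 → capped at 1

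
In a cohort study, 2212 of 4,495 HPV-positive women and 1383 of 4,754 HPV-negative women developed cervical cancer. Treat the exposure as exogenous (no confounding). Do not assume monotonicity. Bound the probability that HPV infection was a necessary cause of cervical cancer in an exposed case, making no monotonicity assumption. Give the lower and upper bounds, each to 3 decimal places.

p₁ = P(outcome | exposed) = 2212/4495 = 0.4921
p₀ = P(outcome | unexposed) = 1383/4754 = 0.29091
Under exogeneity alone the bounds on PN are max{0,(p₁−p₀)/p₁} ≤ PN ≤ min{1,(1−p₀)/p₁}.
  lower = (p₁ − p₀)/p₁ = 0.20119 / 0.4921 ≈ 0.4088
  upper = min{1, (1 − p₀)/p₁} = 0.70909 / 0.4921 ≈ 1.4409 → capped at 1

0.409 ≤ PN ≤ 1.000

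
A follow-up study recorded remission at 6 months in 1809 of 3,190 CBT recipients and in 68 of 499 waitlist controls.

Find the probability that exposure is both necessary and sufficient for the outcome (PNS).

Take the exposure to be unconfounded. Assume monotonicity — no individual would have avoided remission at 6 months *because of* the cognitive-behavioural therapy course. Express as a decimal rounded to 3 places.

PNS ≈ 0.431

p₁ = P(outcome | exposed) = 1809/3190 = 0.56708
p₀ = P(outcome | unexposed) = 68/499 = 0.13627
Under exogeneity and monotonicity, PNS = p₁ − p₀.
PNS = 0.56708 − 0.13627 = 0.43081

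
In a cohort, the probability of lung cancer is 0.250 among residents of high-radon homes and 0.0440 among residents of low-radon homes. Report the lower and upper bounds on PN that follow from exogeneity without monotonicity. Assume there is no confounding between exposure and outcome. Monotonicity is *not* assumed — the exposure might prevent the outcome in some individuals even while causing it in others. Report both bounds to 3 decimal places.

0.824 ≤ PN ≤ 1.000

Let p₁ = 0.25, p₀ = 0.044.
Under exogeneity alone the bounds on PN are max{0,(p₁−p₀)/p₁} ≤ PN ≤ min{1,(1−p₀)/p₁}.
  lower = (p₁ − p₀)/p₁ = 0.206 / 0.25 ≈ 0.8240
  upper = min{1, (1 − p₀)/p₁} = 0.956 / 0.25 ≈ 3.8240 → capped at 1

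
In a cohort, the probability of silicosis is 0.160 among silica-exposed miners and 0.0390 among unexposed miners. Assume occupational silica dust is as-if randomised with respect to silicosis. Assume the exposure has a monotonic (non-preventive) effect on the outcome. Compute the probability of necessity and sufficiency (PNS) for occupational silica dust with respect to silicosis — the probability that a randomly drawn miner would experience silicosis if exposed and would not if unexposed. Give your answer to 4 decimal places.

PNS ≈ 0.1210

Let p₁ = 0.16, p₀ = 0.039.
Under exogeneity and monotonicity, PNS = p₁ − p₀.
PNS = 0.16 − 0.039 = 0.121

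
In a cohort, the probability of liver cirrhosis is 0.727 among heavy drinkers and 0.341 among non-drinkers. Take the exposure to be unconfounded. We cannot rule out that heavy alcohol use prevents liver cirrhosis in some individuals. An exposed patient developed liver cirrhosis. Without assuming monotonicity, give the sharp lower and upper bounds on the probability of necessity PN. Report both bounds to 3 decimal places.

0.531 ≤ PN ≤ 0.906

Let p₁ = 0.727, p₀ = 0.341.
Under exogeneity alone the bounds on PN are max{0,(p₁−p₀)/p₁} ≤ PN ≤ min{1,(1−p₀)/p₁}.
  lower = (p₁ − p₀)/p₁ = 0.386 / 0.727 ≈ 0.5309
  upper = min{1, (1 − p₀)/p₁} = 0.659 / 0.727 ≈ 0.9065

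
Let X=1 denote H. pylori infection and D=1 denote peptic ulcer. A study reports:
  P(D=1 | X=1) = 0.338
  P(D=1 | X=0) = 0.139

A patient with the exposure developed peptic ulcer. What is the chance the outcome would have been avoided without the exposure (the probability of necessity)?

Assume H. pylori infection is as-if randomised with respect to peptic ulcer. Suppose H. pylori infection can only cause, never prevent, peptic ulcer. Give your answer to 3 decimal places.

PN ≈ 0.589

Let p₁ = 0.338, p₀ = 0.139.
Under exogeneity and monotonicity, PN = (p₁ − p₀) / p₁.
PN = (0.338 − 0.139) / 0.338 = 0.199 / 0.338 ≈ 0.5888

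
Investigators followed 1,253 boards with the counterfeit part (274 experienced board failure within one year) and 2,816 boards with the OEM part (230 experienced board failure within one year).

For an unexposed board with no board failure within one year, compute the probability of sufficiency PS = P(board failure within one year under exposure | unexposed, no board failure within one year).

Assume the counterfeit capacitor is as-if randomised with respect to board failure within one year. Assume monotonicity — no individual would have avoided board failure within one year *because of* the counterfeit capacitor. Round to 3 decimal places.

p₁ = P(outcome | exposed) = 274/1253 = 0.21868
p₀ = P(outcome | unexposed) = 230/2816 = 0.081676
Under exogeneity and monotonicity, PS = (p₁ − p₀) / (1 − p₀).
PS = (0.21868 − 0.081676) / (1 − 0.081676) = 0.137 / 0.91832 ≈ 0.1492

PS ≈ 0.149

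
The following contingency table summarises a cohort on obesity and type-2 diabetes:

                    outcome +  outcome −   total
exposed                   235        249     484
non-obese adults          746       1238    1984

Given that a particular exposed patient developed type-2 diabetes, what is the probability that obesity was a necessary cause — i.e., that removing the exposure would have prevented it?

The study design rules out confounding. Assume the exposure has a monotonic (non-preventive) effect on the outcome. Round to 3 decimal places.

p₁ = P(outcome | exposed) = 235/484 = 0.48554
p₀ = P(outcome | unexposed) = 746/1984 = 0.37601
Under exogeneity and monotonicity, PN = (p₁ − p₀)/p₁.
PN = (0.48554 − 0.37601) / 0.48554 ≈ 0.2256

PN ≈ 0.226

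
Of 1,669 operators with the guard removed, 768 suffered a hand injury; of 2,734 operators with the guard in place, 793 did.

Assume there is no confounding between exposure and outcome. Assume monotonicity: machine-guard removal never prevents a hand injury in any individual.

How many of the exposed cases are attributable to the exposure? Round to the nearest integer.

p₁ = P(outcome | exposed) = 768/1669 = 0.46016
p₀ = P(outcome | unexposed) = 793/2734 = 0.29005
PN = (p₁ − p₀)/p₁ = (0.46016 − 0.29005) / 0.46016 ≈ 0.36967.
Attributable cases ≈ PN × (exposed cases) = 0.36967 × 768 ≈ 283.90.

about 284 cases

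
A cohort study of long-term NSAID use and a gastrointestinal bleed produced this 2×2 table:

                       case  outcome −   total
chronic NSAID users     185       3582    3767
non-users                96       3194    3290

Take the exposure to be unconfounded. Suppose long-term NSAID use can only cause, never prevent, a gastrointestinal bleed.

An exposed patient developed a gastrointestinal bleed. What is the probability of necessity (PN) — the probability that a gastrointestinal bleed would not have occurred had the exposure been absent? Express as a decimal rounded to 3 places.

p₁ = P(outcome | exposed) = 185/3767 = 0.049111
p₀ = P(outcome | unexposed) = 96/3290 = 0.029179
Under exogeneity and monotonicity, PN = (p₁ − p₀) / p₁.
PN = (0.049111 − 0.029179) / 0.049111 = 0.019931 / 0.049111 ≈ 0.4058

PN ≈ 0.406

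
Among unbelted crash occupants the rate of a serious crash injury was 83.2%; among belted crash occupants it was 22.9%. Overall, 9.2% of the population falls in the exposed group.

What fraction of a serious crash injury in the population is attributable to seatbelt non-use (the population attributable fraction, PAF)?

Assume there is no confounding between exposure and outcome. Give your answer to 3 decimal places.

PAF ≈ 0.195

p₁ = 0.832, p₀ = 0.229.
Overall risk P(Y=1) = π·p₁ + (1−π)·p₀ = 0.092×0.832 + 0.908×0.229 = 0.28448.
Under exogeneity, PAF = [P(Y=1) − p₀] / P(Y=1).
PAF = (0.28448 − 0.229) / 0.28448 ≈ 0.1950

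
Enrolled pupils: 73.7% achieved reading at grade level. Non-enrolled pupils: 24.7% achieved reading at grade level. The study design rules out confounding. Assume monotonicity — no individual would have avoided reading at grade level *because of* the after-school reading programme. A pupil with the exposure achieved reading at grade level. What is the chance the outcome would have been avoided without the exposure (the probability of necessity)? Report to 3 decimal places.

p₁ = 0.737, p₀ = 0.247.
Under exogeneity and monotonicity, PN = (p₁ − p₀) / p₁.
PN = (0.737 − 0.247) / 0.737 = 0.49 / 0.737 ≈ 0.6649

PN ≈ 0.665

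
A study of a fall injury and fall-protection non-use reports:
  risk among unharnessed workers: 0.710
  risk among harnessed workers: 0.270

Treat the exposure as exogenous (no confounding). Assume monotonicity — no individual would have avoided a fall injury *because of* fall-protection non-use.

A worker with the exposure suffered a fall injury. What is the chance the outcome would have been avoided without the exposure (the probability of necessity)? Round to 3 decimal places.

Let p₁ = 0.71, p₀ = 0.27.
Under exogeneity and monotonicity, PN = (p₁ − p₀) / p₁.
PN = (0.71 − 0.27) / 0.71 = 0.44 / 0.71 ≈ 0.6197

PN ≈ 0.620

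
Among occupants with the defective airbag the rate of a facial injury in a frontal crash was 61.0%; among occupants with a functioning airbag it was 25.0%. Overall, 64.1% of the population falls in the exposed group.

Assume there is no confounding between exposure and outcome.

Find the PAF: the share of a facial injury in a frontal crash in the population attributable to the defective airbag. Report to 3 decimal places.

PAF ≈ 0.480

p₁ = 0.61, p₀ = 0.25.
Overall risk P(Y=1) = π·p₁ + (1−π)·p₀ = 0.641×0.61 + 0.359×0.25 = 0.48076.
Under exogeneity, PAF = [P(Y=1) − p₀] / P(Y=1).
PAF = (0.48076 − 0.25) / 0.48076 ≈ 0.4800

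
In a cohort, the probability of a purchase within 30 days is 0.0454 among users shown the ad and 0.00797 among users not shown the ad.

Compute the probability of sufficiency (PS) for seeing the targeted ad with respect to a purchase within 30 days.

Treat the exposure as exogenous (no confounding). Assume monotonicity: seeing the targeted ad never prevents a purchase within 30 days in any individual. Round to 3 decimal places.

PS ≈ 0.038

Let p₁ = 0.0454, p₀ = 0.00797.
Under exogeneity and monotonicity, PS = (p₁ − p₀) / (1 − p₀).
PS = (0.0454 − 0.00797) / (1 − 0.00797) = 0.03743 / 0.99203 ≈ 0.0377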